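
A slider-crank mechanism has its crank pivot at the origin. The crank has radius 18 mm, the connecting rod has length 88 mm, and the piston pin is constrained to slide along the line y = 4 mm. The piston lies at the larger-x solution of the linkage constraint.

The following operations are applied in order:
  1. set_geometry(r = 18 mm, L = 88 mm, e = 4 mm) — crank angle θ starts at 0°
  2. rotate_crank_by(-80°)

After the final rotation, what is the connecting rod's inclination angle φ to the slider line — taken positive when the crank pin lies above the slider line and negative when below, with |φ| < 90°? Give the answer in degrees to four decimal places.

set_geometry: r = 18 mm, L = 88 mm, e = 4 mm; θ ← 0°
rotate_crank_by(-80°): θ ← 0° -80° = -80°
crank pin P = (r cos θ, r sin θ) = (3.125667, -17.726540)
h = r sin θ − e = -17.726540 − 4 = -21.726540
sin φ = h / L = -21.726540 / 88 = -0.24689249
φ = arcsin(-0.24689249) = -14.293702°

-14.2937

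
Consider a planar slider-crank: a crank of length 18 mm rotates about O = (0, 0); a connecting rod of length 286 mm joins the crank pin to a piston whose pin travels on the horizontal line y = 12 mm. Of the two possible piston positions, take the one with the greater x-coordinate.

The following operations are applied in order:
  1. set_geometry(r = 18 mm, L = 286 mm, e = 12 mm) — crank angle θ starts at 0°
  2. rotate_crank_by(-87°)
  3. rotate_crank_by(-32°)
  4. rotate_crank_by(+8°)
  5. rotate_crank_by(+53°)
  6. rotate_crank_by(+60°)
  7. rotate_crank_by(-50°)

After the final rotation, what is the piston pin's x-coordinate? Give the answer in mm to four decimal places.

set_geometry: r = 18 mm, L = 286 mm, e = 12 mm; θ ← 0°
rotate_crank_by(-87°): θ ← 0° -87° = -87°
rotate_crank_by(-32°): θ ← -87° -32° = -119°
rotate_crank_by(+8°): θ ← -119° +8° = -111°
rotate_crank_by(+53°): θ ← -111° +53° = -58°
rotate_crank_by(+60°): θ ← -58° +60° = 2°
rotate_crank_by(-50°): θ ← 2° -50° = -48°
crank pin P = (r cos θ, r sin θ) = (12.044351, -13.376607)
h = r sin θ − e = -13.376607 − 12 = -25.376607
x = r cos θ + √(L² − h²) = 12.044351 + √(81796.0 − 643.9722) = 12.044351 + 284.871950 = 296.916301

296.9163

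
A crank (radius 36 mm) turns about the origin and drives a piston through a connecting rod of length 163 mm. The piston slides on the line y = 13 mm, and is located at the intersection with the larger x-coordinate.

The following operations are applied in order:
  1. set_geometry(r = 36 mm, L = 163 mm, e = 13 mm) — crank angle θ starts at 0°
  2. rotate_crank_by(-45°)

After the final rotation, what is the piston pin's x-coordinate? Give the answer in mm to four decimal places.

set_geometry: r = 36 mm, L = 163 mm, e = 13 mm; θ ← 0°
rotate_crank_by(-45°): θ ← 0° -45° = -45°
crank pin P = (r cos θ, r sin θ) = (25.455844, -25.455844)
h = r sin θ − e = -25.455844 − 13 = -38.455844
x = r cos θ + √(L² − h²) = 25.455844 + √(26569.0 − 1478.8519) = 25.455844 + 158.398700 = 183.854544

183.8545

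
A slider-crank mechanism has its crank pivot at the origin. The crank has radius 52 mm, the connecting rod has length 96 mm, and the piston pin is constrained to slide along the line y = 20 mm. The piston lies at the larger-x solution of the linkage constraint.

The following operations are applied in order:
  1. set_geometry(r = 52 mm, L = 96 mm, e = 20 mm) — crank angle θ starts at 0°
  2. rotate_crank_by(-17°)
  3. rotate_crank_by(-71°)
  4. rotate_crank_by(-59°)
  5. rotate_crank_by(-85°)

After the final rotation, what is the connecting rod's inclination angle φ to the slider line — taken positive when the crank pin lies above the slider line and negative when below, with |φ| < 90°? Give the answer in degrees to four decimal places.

12.6213

set_geometry: r = 52 mm, L = 96 mm, e = 20 mm; θ ← 0°
rotate_crank_by(-17°): θ ← 0° -17° = -17°
rotate_crank_by(-71°): θ ← -17° -71° = -88°
rotate_crank_by(-59°): θ ← -88° -59° = -147°
rotate_crank_by(-85°): θ ← -147° -85° = -232°
crank pin P = (r cos θ, r sin θ) = (-32.014397, 40.976559)
h = r sin θ − e = 40.976559 − 20 = 20.976559
sin φ = h / L = 20.976559 / 96 = 0.21850582
φ = arcsin(0.21850582) = 12.621288°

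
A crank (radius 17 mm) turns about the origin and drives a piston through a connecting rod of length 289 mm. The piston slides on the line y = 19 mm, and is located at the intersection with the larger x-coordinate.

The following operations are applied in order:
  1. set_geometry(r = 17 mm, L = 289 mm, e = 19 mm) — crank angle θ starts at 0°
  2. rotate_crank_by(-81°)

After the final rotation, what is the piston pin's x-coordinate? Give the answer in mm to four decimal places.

set_geometry: r = 17 mm, L = 289 mm, e = 19 mm; θ ← 0°
rotate_crank_by(-81°): θ ← 0° -81° = -81°
crank pin P = (r cos θ, r sin θ) = (2.659386, -16.790702)
h = r sin θ − e = -16.790702 − 19 = -35.790702
x = r cos θ + √(L² − h²) = 2.659386 + √(83521.0 − 1280.9743) = 2.659386 + 286.775218 = 289.434604

289.4346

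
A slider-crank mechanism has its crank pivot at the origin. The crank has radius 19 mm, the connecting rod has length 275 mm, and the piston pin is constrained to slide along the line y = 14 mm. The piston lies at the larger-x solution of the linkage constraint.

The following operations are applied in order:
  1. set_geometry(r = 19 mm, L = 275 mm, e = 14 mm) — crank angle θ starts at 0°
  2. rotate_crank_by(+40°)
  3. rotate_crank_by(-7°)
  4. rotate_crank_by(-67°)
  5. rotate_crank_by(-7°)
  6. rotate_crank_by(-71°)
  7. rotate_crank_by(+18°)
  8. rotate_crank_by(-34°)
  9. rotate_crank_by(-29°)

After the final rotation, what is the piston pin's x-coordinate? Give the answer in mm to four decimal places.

set_geometry: r = 19 mm, L = 275 mm, e = 14 mm; θ ← 0°
rotate_crank_by(+40°): θ ← 0° +40° = 40°
rotate_crank_by(-7°): θ ← 40° -7° = 33°
rotate_crank_by(-67°): θ ← 33° -67° = -34°
rotate_crank_by(-7°): θ ← -34° -7° = -41°
rotate_crank_by(-71°): θ ← -41° -71° = -112°
rotate_crank_by(+18°): θ ← -112° +18° = -94°
rotate_crank_by(-34°): θ ← -94° -34° = -128°
rotate_crank_by(-29°): θ ← -128° -29° = -157°
crank pin P = (r cos θ, r sin θ) = (-17.489592, -7.423891)
h = r sin θ − e = -7.423891 − 14 = -21.423891
x = r cos θ + √(L² − h²) = -17.489592 + √(75625.0 − 458.9831) = -17.489592 + 274.164215 = 256.674623

256.6746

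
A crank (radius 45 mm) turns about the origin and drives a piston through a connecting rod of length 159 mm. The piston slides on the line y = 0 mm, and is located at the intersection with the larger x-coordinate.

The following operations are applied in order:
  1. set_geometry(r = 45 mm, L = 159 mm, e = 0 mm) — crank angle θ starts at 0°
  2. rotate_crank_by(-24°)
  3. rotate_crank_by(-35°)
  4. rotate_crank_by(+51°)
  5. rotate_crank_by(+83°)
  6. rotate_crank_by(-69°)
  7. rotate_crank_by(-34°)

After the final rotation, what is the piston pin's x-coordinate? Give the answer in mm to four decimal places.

set_geometry: r = 45 mm, L = 159 mm, e = 0 mm; θ ← 0°
rotate_crank_by(-24°): θ ← 0° -24° = -24°
rotate_crank_by(-35°): θ ← -24° -35° = -59°
rotate_crank_by(+51°): θ ← -59° +51° = -8°
rotate_crank_by(+83°): θ ← -8° +83° = 75°
rotate_crank_by(-69°): θ ← 75° -69° = 6°
rotate_crank_by(-34°): θ ← 6° -34° = -28°
crank pin P = (r cos θ, r sin θ) = (39.732642, -21.126220)
h = r sin θ − e = -21.126220 − 0 = -21.126220
x = r cos θ + √(L² − h²) = 39.732642 + √(25281.0 − 446.3172) = 39.732642 + 157.590237 = 197.322879

197.3229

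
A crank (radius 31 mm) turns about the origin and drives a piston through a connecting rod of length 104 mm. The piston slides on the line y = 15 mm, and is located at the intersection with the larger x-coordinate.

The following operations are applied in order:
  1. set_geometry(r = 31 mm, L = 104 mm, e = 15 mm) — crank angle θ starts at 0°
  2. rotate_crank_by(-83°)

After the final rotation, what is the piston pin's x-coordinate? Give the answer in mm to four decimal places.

97.1653

set_geometry: r = 31 mm, L = 104 mm, e = 15 mm; θ ← 0°
rotate_crank_by(-83°): θ ← 0° -83° = -83°
crank pin P = (r cos θ, r sin θ) = (3.777950, -30.768931)
h = r sin θ − e = -30.768931 − 15 = -45.768931
x = r cos θ + √(L² − h²) = 3.777950 + √(10816.0 − 2094.7950) = 3.777950 + 93.387392 = 97.165342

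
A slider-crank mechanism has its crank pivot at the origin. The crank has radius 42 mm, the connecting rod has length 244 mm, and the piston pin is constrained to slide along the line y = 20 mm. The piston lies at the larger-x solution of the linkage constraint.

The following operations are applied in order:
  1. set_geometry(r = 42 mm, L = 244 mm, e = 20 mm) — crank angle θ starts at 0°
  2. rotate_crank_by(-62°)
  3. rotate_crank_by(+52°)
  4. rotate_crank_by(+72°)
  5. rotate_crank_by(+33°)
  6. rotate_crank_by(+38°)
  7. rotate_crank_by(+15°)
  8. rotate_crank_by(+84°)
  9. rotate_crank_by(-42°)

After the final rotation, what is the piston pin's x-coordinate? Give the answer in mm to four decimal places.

set_geometry: r = 42 mm, L = 244 mm, e = 20 mm; θ ← 0°
rotate_crank_by(-62°): θ ← 0° -62° = -62°
rotate_crank_by(+52°): θ ← -62° +52° = -10°
rotate_crank_by(+72°): θ ← -10° +72° = 62°
rotate_crank_by(+33°): θ ← 62° +33° = 95°
rotate_crank_by(+38°): θ ← 95° +38° = 133°
rotate_crank_by(+15°): θ ← 133° +15° = 148°
rotate_crank_by(+84°): θ ← 148° +84° = 232°
rotate_crank_by(-42°): θ ← 232° -42° = 190°
crank pin P = (r cos θ, r sin θ) = (-41.361926, -7.293223)
h = r sin θ − e = -7.293223 − 20 = -27.293223
x = r cos θ + √(L² − h²) = -41.361926 + √(59536.0 − 744.9200) = -41.361926 + 242.468720 = 201.106794

201.1068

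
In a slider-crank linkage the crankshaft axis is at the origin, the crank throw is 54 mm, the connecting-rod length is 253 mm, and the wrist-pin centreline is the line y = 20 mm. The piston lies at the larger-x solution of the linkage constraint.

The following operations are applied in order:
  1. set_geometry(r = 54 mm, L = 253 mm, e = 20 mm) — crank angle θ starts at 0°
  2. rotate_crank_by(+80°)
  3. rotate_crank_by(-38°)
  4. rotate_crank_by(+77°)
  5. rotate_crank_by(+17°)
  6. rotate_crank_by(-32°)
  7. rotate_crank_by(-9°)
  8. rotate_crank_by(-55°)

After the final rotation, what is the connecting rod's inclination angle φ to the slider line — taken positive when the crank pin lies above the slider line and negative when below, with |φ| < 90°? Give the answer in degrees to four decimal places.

3.3333

set_geometry: r = 54 mm, L = 253 mm, e = 20 mm; θ ← 0°
rotate_crank_by(+80°): θ ← 0° +80° = 80°
rotate_crank_by(-38°): θ ← 80° -38° = 42°
rotate_crank_by(+77°): θ ← 42° +77° = 119°
rotate_crank_by(+17°): θ ← 119° +17° = 136°
rotate_crank_by(-32°): θ ← 136° -32° = 104°
rotate_crank_by(-9°): θ ← 104° -9° = 95°
rotate_crank_by(-55°): θ ← 95° -55° = 40°
crank pin P = (r cos θ, r sin θ) = (41.366400, 34.710531)
h = r sin θ − e = 34.710531 − 20 = 14.710531
sin φ = h / L = 14.710531 / 253 = 0.05814439
φ = arcsin(0.05814439) = 3.333308°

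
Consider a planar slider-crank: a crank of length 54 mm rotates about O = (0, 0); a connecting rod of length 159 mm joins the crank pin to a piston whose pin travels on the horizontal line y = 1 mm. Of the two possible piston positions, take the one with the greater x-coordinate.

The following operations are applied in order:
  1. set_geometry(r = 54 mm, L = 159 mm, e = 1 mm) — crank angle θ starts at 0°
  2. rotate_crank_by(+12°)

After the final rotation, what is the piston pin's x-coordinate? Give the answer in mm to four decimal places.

set_geometry: r = 54 mm, L = 159 mm, e = 1 mm; θ ← 0°
rotate_crank_by(+12°): θ ← 0° +12° = 12°
crank pin P = (r cos θ, r sin θ) = (52.819970, 11.227231)
h = r sin θ − e = 11.227231 − 1 = 10.227231
x = r cos θ + √(L² − h²) = 52.819970 + √(25281.0 − 104.5963) = 52.819970 + 158.670740 = 211.490710

211.4907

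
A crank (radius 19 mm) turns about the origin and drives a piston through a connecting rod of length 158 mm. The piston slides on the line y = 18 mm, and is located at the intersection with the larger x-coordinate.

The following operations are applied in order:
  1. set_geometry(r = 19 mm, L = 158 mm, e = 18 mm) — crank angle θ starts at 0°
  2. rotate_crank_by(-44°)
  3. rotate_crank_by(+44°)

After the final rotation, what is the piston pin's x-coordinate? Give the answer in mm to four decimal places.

set_geometry: r = 19 mm, L = 158 mm, e = 18 mm; θ ← 0°
rotate_crank_by(-44°): θ ← 0° -44° = -44°
rotate_crank_by(+44°): θ ← -44° +44° = 0°
crank pin P = (r cos θ, r sin θ) = (19.000000, 0.000000)
h = r sin θ − e = 0.000000 − 18 = -18.000000
x = r cos θ + √(L² − h²) = 19.000000 + √(24964.0 − 324.0000) = 19.000000 + 156.971335 = 175.971335

175.9713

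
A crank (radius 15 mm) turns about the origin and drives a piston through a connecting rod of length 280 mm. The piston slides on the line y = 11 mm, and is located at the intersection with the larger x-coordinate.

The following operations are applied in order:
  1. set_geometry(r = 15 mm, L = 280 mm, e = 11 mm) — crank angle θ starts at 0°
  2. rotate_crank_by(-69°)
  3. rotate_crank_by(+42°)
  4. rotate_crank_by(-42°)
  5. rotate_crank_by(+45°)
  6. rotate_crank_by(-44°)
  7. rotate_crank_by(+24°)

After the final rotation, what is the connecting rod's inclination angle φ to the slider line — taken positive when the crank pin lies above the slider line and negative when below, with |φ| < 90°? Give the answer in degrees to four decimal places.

-4.3874

set_geometry: r = 15 mm, L = 280 mm, e = 11 mm; θ ← 0°
rotate_crank_by(-69°): θ ← 0° -69° = -69°
rotate_crank_by(+42°): θ ← -69° +42° = -27°
rotate_crank_by(-42°): θ ← -27° -42° = -69°
rotate_crank_by(+45°): θ ← -69° +45° = -24°
rotate_crank_by(-44°): θ ← -24° -44° = -68°
rotate_crank_by(+24°): θ ← -68° +24° = -44°
crank pin P = (r cos θ, r sin θ) = (10.790097, -10.419876)
h = r sin θ − e = -10.419876 − 11 = -21.419876
sin φ = h / L = -21.419876 / 280 = -0.07649956
φ = arcsin(-0.07649956) = -4.387388°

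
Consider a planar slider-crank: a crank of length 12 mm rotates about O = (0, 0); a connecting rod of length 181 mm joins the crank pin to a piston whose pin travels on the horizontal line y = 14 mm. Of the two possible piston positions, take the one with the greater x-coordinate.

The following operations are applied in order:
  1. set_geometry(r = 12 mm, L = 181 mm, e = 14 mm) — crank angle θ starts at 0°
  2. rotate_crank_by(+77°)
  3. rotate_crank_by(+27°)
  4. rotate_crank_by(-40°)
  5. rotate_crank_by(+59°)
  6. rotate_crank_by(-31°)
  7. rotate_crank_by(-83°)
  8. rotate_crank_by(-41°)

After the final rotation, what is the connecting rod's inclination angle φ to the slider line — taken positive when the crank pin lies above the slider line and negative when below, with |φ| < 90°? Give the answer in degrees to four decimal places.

set_geometry: r = 12 mm, L = 181 mm, e = 14 mm; θ ← 0°
rotate_crank_by(+77°): θ ← 0° +77° = 77°
rotate_crank_by(+27°): θ ← 77° +27° = 104°
rotate_crank_by(-40°): θ ← 104° -40° = 64°
rotate_crank_by(+59°): θ ← 64° +59° = 123°
rotate_crank_by(-31°): θ ← 123° -31° = 92°
rotate_crank_by(-83°): θ ← 92° -83° = 9°
rotate_crank_by(-41°): θ ← 9° -41° = -32°
crank pin P = (r cos θ, r sin θ) = (10.176577, -6.359031)
h = r sin θ − e = -6.359031 − 14 = -20.359031
sin φ = h / L = -20.359031 / 181 = -0.11248084
φ = arcsin(-0.11248084) = -6.458345°

-6.4583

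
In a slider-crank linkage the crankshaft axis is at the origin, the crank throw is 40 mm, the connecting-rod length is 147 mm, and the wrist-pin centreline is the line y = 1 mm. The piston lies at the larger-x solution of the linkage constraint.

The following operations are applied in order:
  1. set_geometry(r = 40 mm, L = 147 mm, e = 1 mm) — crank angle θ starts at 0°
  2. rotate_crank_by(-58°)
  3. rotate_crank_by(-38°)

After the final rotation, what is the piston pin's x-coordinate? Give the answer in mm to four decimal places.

set_geometry: r = 40 mm, L = 147 mm, e = 1 mm; θ ← 0°
rotate_crank_by(-58°): θ ← 0° -58° = -58°
rotate_crank_by(-38°): θ ← -58° -38° = -96°
crank pin P = (r cos θ, r sin θ) = (-4.181139, -39.780876)
h = r sin θ − e = -39.780876 − 1 = -40.780876
x = r cos θ + √(L² − h²) = -4.181139 + √(21609.0 − 1663.0798) = -4.181139 + 141.230026 = 137.048887

137.0489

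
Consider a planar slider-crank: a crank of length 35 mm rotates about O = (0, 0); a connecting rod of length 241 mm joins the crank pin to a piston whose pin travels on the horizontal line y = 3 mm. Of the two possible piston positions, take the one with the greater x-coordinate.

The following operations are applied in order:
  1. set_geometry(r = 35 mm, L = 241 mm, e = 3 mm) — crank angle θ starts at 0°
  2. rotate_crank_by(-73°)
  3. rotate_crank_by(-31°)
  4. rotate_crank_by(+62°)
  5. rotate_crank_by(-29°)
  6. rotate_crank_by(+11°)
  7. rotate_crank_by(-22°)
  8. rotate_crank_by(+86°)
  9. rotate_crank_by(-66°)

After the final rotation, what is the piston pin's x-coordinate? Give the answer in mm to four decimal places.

255.0349

set_geometry: r = 35 mm, L = 241 mm, e = 3 mm; θ ← 0°
rotate_crank_by(-73°): θ ← 0° -73° = -73°
rotate_crank_by(-31°): θ ← -73° -31° = -104°
rotate_crank_by(+62°): θ ← -104° +62° = -42°
rotate_crank_by(-29°): θ ← -42° -29° = -71°
rotate_crank_by(+11°): θ ← -71° +11° = -60°
rotate_crank_by(-22°): θ ← -60° -22° = -82°
rotate_crank_by(+86°): θ ← -82° +86° = 4°
rotate_crank_by(-66°): θ ← 4° -66° = -62°
crank pin P = (r cos θ, r sin θ) = (16.431505, -30.903166)
h = r sin θ − e = -30.903166 − 3 = -33.903166
x = r cos θ + √(L² − h²) = 16.431505 + √(58081.0 − 1149.4246) = 16.431505 + 238.603385 = 255.034890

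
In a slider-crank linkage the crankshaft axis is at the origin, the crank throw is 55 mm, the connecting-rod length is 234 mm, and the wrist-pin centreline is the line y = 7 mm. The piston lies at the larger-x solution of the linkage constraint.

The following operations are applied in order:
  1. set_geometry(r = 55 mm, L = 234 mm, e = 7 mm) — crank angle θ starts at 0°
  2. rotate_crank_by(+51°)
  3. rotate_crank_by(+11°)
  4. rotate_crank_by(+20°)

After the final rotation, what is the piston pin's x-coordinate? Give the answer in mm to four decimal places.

set_geometry: r = 55 mm, L = 234 mm, e = 7 mm; θ ← 0°
rotate_crank_by(+51°): θ ← 0° +51° = 51°
rotate_crank_by(+11°): θ ← 51° +11° = 62°
rotate_crank_by(+20°): θ ← 62° +20° = 82°
crank pin P = (r cos θ, r sin θ) = (7.654521, 54.464744)
h = r sin θ − e = 54.464744 − 7 = 47.464744
x = r cos θ + √(L² − h²) = 7.654521 + √(54756.0 − 2252.9019) = 7.654521 + 229.135545 = 236.790066

236.7901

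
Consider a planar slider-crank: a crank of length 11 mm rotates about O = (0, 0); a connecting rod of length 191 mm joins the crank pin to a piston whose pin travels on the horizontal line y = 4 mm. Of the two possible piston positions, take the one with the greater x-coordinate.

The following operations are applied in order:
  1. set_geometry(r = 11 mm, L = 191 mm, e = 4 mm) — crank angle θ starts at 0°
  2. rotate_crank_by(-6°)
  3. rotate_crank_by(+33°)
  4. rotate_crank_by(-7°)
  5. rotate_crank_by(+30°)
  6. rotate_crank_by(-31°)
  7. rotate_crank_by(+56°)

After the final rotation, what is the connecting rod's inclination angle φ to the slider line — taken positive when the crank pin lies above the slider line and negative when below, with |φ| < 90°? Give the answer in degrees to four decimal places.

set_geometry: r = 11 mm, L = 191 mm, e = 4 mm; θ ← 0°
rotate_crank_by(-6°): θ ← 0° -6° = -6°
rotate_crank_by(+33°): θ ← -6° +33° = 27°
rotate_crank_by(-7°): θ ← 27° -7° = 20°
rotate_crank_by(+30°): θ ← 20° +30° = 50°
rotate_crank_by(-31°): θ ← 50° -31° = 19°
rotate_crank_by(+56°): θ ← 19° +56° = 75°
crank pin P = (r cos θ, r sin θ) = (2.847009, 10.625184)
h = r sin θ − e = 10.625184 − 4 = 6.625184
sin φ = h / L = 6.625184 / 191 = 0.03468683
φ = arcsin(0.03468683) = 1.987808°

1.9878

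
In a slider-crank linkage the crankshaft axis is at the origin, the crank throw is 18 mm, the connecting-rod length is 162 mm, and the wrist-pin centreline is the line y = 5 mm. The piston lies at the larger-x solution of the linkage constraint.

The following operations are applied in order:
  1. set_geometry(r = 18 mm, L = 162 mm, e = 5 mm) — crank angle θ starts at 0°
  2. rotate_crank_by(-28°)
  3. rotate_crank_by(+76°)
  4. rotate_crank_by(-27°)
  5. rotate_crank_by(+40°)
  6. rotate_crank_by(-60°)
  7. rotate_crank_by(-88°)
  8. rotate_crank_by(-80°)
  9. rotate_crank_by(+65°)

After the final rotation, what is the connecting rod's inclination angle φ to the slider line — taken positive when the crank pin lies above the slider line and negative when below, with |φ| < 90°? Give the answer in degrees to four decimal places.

set_geometry: r = 18 mm, L = 162 mm, e = 5 mm; θ ← 0°
rotate_crank_by(-28°): θ ← 0° -28° = -28°
rotate_crank_by(+76°): θ ← -28° +76° = 48°
rotate_crank_by(-27°): θ ← 48° -27° = 21°
rotate_crank_by(+40°): θ ← 21° +40° = 61°
rotate_crank_by(-60°): θ ← 61° -60° = 1°
rotate_crank_by(-88°): θ ← 1° -88° = -87°
rotate_crank_by(-80°): θ ← -87° -80° = -167°
rotate_crank_by(+65°): θ ← -167° +65° = -102°
crank pin P = (r cos θ, r sin θ) = (-3.742410, -17.606657)
h = r sin θ − e = -17.606657 − 5 = -22.606657
sin φ = h / L = -22.606657 / 162 = -0.13954726
φ = arcsin(-0.13954726) = -8.021649°

-8.0216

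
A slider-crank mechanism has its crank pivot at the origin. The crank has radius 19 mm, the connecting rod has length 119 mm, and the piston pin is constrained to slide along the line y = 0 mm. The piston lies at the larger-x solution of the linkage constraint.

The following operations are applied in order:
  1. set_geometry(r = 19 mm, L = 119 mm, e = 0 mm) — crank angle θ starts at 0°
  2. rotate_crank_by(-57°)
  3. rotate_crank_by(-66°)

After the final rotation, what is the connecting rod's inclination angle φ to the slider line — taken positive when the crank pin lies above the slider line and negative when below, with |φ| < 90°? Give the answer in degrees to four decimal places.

-7.6953

set_geometry: r = 19 mm, L = 119 mm, e = 0 mm; θ ← 0°
rotate_crank_by(-57°): θ ← 0° -57° = -57°
rotate_crank_by(-66°): θ ← -57° -66° = -123°
crank pin P = (r cos θ, r sin θ) = (-10.348142, -15.934741)
h = r sin θ − e = -15.934741 − 0 = -15.934741
sin φ = h / L = -15.934741 / 119 = -0.13390538
φ = arcsin(-0.13390538) = -7.695328°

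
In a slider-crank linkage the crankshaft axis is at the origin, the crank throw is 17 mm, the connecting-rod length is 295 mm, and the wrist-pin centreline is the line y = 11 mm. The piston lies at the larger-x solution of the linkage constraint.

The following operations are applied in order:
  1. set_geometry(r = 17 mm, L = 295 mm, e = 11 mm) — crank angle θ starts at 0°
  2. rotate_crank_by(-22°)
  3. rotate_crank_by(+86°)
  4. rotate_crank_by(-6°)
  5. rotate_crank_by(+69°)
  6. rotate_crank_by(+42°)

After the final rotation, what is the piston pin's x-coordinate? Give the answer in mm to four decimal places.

set_geometry: r = 17 mm, L = 295 mm, e = 11 mm; θ ← 0°
rotate_crank_by(-22°): θ ← 0° -22° = -22°
rotate_crank_by(+86°): θ ← -22° +86° = 64°
rotate_crank_by(-6°): θ ← 64° -6° = 58°
rotate_crank_by(+69°): θ ← 58° +69° = 127°
rotate_crank_by(+42°): θ ← 127° +42° = 169°
crank pin P = (r cos θ, r sin θ) = (-16.687662, 3.243753)
h = r sin θ − e = 3.243753 − 11 = -7.756247
x = r cos θ + √(L² − h²) = -16.687662 + √(87025.0 − 60.1594) = -16.687662 + 294.898017 = 278.210355

278.2104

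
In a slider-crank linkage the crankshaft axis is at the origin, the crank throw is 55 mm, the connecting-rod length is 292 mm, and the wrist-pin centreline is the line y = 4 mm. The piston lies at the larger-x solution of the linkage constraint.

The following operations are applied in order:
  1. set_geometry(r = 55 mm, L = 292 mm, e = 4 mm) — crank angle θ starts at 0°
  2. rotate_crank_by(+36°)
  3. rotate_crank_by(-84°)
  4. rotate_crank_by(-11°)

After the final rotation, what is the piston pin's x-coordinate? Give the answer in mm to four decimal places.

315.8132

set_geometry: r = 55 mm, L = 292 mm, e = 4 mm; θ ← 0°
rotate_crank_by(+36°): θ ← 0° +36° = 36°
rotate_crank_by(-84°): θ ← 36° -84° = -48°
rotate_crank_by(-11°): θ ← -48° -11° = -59°
crank pin P = (r cos θ, r sin θ) = (28.327094, -47.144202)
h = r sin θ − e = -47.144202 − 4 = -51.144202
x = r cos θ + √(L² − h²) = 28.327094 + √(85264.0 − 2615.7294) = 28.327094 + 287.486123 = 315.813217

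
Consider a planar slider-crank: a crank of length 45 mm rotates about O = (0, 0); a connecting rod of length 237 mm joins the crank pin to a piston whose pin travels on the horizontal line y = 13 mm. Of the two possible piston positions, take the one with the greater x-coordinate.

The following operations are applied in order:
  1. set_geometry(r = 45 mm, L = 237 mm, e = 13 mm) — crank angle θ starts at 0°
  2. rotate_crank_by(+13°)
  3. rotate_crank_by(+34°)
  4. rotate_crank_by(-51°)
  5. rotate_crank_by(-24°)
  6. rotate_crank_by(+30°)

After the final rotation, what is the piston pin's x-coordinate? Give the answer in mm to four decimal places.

281.6968

set_geometry: r = 45 mm, L = 237 mm, e = 13 mm; θ ← 0°
rotate_crank_by(+13°): θ ← 0° +13° = 13°
rotate_crank_by(+34°): θ ← 13° +34° = 47°
rotate_crank_by(-51°): θ ← 47° -51° = -4°
rotate_crank_by(-24°): θ ← -4° -24° = -28°
rotate_crank_by(+30°): θ ← -28° +30° = 2°
crank pin P = (r cos θ, r sin θ) = (44.972587, 1.570477)
h = r sin θ − e = 1.570477 − 13 = -11.429523
x = r cos θ + √(L² − h²) = 44.972587 + √(56169.0 − 130.6340) = 44.972587 + 236.724240 = 281.696828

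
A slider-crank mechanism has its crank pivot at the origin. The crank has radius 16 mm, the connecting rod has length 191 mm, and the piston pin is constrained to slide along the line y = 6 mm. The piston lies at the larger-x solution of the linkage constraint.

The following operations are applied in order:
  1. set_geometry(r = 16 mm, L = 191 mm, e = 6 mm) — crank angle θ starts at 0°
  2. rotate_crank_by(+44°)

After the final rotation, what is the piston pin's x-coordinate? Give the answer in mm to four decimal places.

set_geometry: r = 16 mm, L = 191 mm, e = 6 mm; θ ← 0°
rotate_crank_by(+44°): θ ← 0° +44° = 44°
crank pin P = (r cos θ, r sin θ) = (11.509437, 11.114534)
h = r sin θ − e = 11.114534 − 6 = 5.114534
x = r cos θ + √(L² − h²) = 11.509437 + √(36481.0 − 26.1585) = 11.509437 + 190.931510 = 202.440947

202.4409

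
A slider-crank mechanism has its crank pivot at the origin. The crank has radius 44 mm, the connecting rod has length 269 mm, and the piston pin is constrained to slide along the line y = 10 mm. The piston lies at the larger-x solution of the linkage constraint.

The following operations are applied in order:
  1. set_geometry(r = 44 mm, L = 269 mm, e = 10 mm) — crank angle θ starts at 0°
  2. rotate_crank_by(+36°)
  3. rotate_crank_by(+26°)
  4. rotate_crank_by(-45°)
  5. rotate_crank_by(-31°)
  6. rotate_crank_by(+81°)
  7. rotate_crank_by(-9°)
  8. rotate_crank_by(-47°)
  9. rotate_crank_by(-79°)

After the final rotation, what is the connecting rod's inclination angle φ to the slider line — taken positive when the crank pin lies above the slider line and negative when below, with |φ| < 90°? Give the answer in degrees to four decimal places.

-10.8847

set_geometry: r = 44 mm, L = 269 mm, e = 10 mm; θ ← 0°
rotate_crank_by(+36°): θ ← 0° +36° = 36°
rotate_crank_by(+26°): θ ← 36° +26° = 62°
rotate_crank_by(-45°): θ ← 62° -45° = 17°
rotate_crank_by(-31°): θ ← 17° -31° = -14°
rotate_crank_by(+81°): θ ← -14° +81° = 67°
rotate_crank_by(-9°): θ ← 67° -9° = 58°
rotate_crank_by(-47°): θ ← 58° -47° = 11°
rotate_crank_by(-79°): θ ← 11° -79° = -68°
crank pin P = (r cos θ, r sin θ) = (16.482690, -40.796090)
h = r sin θ − e = -40.796090 − 10 = -50.796090
sin φ = h / L = -50.796090 / 269 = -0.18883305
φ = arcsin(-0.18883305) = -10.884690°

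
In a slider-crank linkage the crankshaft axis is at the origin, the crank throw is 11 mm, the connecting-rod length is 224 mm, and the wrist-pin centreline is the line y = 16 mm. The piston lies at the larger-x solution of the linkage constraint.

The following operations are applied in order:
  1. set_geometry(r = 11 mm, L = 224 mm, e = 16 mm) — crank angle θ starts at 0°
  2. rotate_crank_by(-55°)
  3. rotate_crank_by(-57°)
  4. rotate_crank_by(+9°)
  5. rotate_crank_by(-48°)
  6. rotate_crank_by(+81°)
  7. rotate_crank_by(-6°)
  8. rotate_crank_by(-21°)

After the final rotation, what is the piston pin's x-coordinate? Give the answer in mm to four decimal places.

set_geometry: r = 11 mm, L = 224 mm, e = 16 mm; θ ← 0°
rotate_crank_by(-55°): θ ← 0° -55° = -55°
rotate_crank_by(-57°): θ ← -55° -57° = -112°
rotate_crank_by(+9°): θ ← -112° +9° = -103°
rotate_crank_by(-48°): θ ← -103° -48° = -151°
rotate_crank_by(+81°): θ ← -151° +81° = -70°
rotate_crank_by(-6°): θ ← -70° -6° = -76°
rotate_crank_by(-21°): θ ← -76° -21° = -97°
crank pin P = (r cos θ, r sin θ) = (-1.340563, -10.918008)
h = r sin θ − e = -10.918008 − 16 = -26.918008
x = r cos θ + √(L² − h²) = -1.340563 + √(50176.0 − 724.5791) = -1.340563 + 222.376754 = 221.036192

221.0362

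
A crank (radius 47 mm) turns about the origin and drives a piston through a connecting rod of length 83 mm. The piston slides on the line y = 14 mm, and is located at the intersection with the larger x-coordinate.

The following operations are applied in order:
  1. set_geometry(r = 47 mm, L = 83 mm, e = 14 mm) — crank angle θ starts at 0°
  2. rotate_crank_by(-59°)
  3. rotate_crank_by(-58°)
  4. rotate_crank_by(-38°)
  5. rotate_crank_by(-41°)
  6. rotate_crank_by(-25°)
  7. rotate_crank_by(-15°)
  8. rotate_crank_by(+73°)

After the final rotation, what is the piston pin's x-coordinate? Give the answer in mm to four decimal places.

33.2803

set_geometry: r = 47 mm, L = 83 mm, e = 14 mm; θ ← 0°
rotate_crank_by(-59°): θ ← 0° -59° = -59°
rotate_crank_by(-58°): θ ← -59° -58° = -117°
rotate_crank_by(-38°): θ ← -117° -38° = -155°
rotate_crank_by(-41°): θ ← -155° -41° = -196°
rotate_crank_by(-25°): θ ← -196° -25° = -221°
rotate_crank_by(-15°): θ ← -221° -15° = -236°
rotate_crank_by(+73°): θ ← -236° +73° = -163°
crank pin P = (r cos θ, r sin θ) = (-44.946324, -13.741470)
h = r sin θ − e = -13.741470 − 14 = -27.741470
x = r cos θ + √(L² − h²) = -44.946324 + √(6889.0 − 769.5892) = -44.946324 + 78.226663 = 33.280340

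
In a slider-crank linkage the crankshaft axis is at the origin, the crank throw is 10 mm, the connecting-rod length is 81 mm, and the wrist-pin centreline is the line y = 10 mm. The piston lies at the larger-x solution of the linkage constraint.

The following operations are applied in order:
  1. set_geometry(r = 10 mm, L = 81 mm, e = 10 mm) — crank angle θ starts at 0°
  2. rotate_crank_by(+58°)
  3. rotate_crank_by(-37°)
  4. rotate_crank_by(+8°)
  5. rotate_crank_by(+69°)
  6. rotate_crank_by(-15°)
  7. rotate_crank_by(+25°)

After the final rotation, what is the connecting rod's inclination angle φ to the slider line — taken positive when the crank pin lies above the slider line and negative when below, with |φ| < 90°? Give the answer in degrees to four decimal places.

-0.3462

set_geometry: r = 10 mm, L = 81 mm, e = 10 mm; θ ← 0°
rotate_crank_by(+58°): θ ← 0° +58° = 58°
rotate_crank_by(-37°): θ ← 58° -37° = 21°
rotate_crank_by(+8°): θ ← 21° +8° = 29°
rotate_crank_by(+69°): θ ← 29° +69° = 98°
rotate_crank_by(-15°): θ ← 98° -15° = 83°
rotate_crank_by(+25°): θ ← 83° +25° = 108°
crank pin P = (r cos θ, r sin θ) = (-3.090170, 9.510565)
h = r sin θ − e = 9.510565 − 10 = -0.489435
sin φ = h / L = -0.489435 / 81 = -0.00604241
φ = arcsin(-0.00604241) = -0.346206°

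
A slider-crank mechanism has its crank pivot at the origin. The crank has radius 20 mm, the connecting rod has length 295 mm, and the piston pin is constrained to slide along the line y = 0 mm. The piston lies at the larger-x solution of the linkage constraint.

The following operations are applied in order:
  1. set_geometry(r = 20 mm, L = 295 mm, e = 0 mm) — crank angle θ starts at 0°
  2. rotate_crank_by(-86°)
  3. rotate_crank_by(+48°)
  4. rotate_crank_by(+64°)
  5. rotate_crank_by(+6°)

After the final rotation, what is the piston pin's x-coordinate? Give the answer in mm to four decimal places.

311.7705

set_geometry: r = 20 mm, L = 295 mm, e = 0 mm; θ ← 0°
rotate_crank_by(-86°): θ ← 0° -86° = -86°
rotate_crank_by(+48°): θ ← -86° +48° = -38°
rotate_crank_by(+64°): θ ← -38° +64° = 26°
rotate_crank_by(+6°): θ ← 26° +6° = 32°
crank pin P = (r cos θ, r sin θ) = (16.960962, 10.598385)
h = r sin θ − e = 10.598385 − 0 = 10.598385
x = r cos θ + √(L² − h²) = 16.960962 + √(87025.0 − 112.3258) = 16.960962 + 294.809556 = 311.770518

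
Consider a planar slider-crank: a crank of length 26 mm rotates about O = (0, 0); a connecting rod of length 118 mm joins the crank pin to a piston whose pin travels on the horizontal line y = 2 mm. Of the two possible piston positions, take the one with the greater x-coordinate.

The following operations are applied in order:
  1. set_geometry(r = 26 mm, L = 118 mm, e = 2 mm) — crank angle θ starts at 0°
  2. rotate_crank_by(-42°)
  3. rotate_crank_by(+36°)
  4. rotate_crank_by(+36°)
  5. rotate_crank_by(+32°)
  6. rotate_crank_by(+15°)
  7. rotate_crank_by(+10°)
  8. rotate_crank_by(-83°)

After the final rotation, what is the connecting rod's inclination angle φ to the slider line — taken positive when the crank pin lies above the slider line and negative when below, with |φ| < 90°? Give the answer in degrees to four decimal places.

-0.0905

set_geometry: r = 26 mm, L = 118 mm, e = 2 mm; θ ← 0°
rotate_crank_by(-42°): θ ← 0° -42° = -42°
rotate_crank_by(+36°): θ ← -42° +36° = -6°
rotate_crank_by(+36°): θ ← -6° +36° = 30°
rotate_crank_by(+32°): θ ← 30° +32° = 62°
rotate_crank_by(+15°): θ ← 62° +15° = 77°
rotate_crank_by(+10°): θ ← 77° +10° = 87°
rotate_crank_by(-83°): θ ← 87° -83° = 4°
crank pin P = (r cos θ, r sin θ) = (25.936665, 1.813668)
h = r sin θ − e = 1.813668 − 2 = -0.186332
sin φ = h / L = -0.186332 / 118 = -0.00157908
φ = arcsin(-0.00157908) = -0.090475°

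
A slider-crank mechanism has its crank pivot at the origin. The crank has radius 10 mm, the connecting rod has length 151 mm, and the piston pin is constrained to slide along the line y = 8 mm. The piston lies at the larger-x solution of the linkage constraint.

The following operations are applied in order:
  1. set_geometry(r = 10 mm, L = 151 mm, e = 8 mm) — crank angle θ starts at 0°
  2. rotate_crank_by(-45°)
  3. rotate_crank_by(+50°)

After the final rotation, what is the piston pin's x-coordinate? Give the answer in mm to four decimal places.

set_geometry: r = 10 mm, L = 151 mm, e = 8 mm; θ ← 0°
rotate_crank_by(-45°): θ ← 0° -45° = -45°
rotate_crank_by(+50°): θ ← -45° +50° = 5°
crank pin P = (r cos θ, r sin θ) = (9.961947, 0.871557)
h = r sin θ − e = 0.871557 − 8 = -7.128443
x = r cos θ + √(L² − h²) = 9.961947 + √(22801.0 − 50.8147) = 9.961947 + 150.831646 = 160.793593

160.7936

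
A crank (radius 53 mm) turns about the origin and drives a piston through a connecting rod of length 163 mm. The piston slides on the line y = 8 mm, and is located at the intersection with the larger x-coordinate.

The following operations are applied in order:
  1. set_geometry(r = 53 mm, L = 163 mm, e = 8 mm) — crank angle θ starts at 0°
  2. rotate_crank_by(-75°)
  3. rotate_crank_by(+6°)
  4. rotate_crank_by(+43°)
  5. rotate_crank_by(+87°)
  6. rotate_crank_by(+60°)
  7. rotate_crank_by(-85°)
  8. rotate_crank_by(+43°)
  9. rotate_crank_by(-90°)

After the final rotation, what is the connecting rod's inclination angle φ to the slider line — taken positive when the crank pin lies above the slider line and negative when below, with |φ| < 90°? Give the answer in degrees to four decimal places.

-6.3800

set_geometry: r = 53 mm, L = 163 mm, e = 8 mm; θ ← 0°
rotate_crank_by(-75°): θ ← 0° -75° = -75°
rotate_crank_by(+6°): θ ← -75° +6° = -69°
rotate_crank_by(+43°): θ ← -69° +43° = -26°
rotate_crank_by(+87°): θ ← -26° +87° = 61°
rotate_crank_by(+60°): θ ← 61° +60° = 121°
rotate_crank_by(-85°): θ ← 121° -85° = 36°
rotate_crank_by(+43°): θ ← 36° +43° = 79°
rotate_crank_by(-90°): θ ← 79° -90° = -11°
crank pin P = (r cos θ, r sin θ) = (52.026241, -10.112877)
h = r sin θ − e = -10.112877 − 8 = -18.112877
sin φ = h / L = -18.112877 / 163 = -0.11112194
φ = arcsin(-0.11112194) = -6.379995°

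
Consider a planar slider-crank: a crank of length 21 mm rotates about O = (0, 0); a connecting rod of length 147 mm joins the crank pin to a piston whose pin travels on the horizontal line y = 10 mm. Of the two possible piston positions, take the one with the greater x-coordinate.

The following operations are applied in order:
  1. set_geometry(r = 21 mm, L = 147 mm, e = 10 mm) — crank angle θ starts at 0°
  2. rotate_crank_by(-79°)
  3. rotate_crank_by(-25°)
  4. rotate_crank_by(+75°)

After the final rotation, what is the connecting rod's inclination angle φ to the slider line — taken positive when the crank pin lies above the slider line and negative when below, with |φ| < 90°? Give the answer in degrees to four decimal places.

-7.8908

set_geometry: r = 21 mm, L = 147 mm, e = 10 mm; θ ← 0°
rotate_crank_by(-79°): θ ← 0° -79° = -79°
rotate_crank_by(-25°): θ ← -79° -25° = -104°
rotate_crank_by(+75°): θ ← -104° +75° = -29°
crank pin P = (r cos θ, r sin θ) = (18.367014, -10.181002)
h = r sin θ − e = -10.181002 − 10 = -20.181002
sin φ = h / L = -20.181002 / 147 = -0.13728573
φ = arcsin(-0.13728573) = -7.890813°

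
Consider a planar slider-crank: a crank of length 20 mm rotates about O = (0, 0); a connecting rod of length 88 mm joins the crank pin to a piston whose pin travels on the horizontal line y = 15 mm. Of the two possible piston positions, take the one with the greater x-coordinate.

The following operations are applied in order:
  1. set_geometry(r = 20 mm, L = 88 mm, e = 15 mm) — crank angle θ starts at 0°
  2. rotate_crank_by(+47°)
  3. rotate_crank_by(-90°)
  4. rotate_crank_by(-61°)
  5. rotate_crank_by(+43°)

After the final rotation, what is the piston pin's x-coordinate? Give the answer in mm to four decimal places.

91.4779

set_geometry: r = 20 mm, L = 88 mm, e = 15 mm; θ ← 0°
rotate_crank_by(+47°): θ ← 0° +47° = 47°
rotate_crank_by(-90°): θ ← 47° -90° = -43°
rotate_crank_by(-61°): θ ← -43° -61° = -104°
rotate_crank_by(+43°): θ ← -104° +43° = -61°
crank pin P = (r cos θ, r sin θ) = (9.696192, -17.492394)
h = r sin θ − e = -17.492394 − 15 = -32.492394
x = r cos θ + √(L² − h²) = 9.696192 + √(7744.0 − 1055.7557) = 9.696192 + 81.781687 = 91.477879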